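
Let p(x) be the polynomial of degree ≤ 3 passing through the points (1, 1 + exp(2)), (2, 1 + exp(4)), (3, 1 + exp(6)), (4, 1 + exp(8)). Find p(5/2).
-exp(8)/16 - exp(2)/16 + 1 + 9*exp(4)/16 + 9*exp(6)/16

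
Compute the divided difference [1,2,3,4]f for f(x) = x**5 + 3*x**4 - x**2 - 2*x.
95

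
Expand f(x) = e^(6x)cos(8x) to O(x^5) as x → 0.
1 + 6*x - 14*x**2 - 156*x**3 - 1054*x**4/3 + O(x**5)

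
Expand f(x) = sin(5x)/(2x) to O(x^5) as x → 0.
5/2 - 125*x**2/12 + 625*x**4/48 + O(x**5)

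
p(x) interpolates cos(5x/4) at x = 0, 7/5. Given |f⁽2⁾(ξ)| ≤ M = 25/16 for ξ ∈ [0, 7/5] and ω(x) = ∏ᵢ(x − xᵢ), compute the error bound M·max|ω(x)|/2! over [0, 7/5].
49/128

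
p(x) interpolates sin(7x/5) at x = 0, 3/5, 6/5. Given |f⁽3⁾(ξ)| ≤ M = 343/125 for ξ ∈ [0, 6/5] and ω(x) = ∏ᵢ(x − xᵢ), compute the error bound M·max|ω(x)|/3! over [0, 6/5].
343*sqrt(3)/15625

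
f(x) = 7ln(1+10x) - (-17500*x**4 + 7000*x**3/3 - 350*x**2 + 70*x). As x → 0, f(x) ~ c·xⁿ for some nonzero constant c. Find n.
5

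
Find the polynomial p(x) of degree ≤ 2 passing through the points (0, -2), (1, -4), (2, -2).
2*x**2 - 4*x - 2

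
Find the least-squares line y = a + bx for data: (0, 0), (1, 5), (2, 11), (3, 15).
a = 1/10, b = 51/10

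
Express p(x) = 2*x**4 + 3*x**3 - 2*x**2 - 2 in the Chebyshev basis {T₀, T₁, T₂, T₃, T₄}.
(-9/4)T₀ + (9/4)T₁ + (3/4)T₃ + (1/4)T₄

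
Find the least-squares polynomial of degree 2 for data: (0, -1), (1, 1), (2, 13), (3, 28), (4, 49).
-54/35 + (69/70)x + (41/14)x²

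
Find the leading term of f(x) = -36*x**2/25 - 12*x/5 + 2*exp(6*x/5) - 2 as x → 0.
72*x**3/125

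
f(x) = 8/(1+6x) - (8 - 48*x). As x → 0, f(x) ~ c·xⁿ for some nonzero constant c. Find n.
2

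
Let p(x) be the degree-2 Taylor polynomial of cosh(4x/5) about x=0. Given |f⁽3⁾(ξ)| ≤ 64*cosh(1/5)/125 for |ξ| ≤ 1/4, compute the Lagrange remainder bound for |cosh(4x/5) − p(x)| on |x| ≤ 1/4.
cosh(1/5)/750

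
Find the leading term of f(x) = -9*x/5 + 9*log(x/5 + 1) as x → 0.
-9*x**2/50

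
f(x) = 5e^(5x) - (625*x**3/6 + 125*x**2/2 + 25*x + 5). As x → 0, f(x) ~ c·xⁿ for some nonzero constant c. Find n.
4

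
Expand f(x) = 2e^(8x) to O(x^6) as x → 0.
2 + 16*x + 64*x**2 + 512*x**3/3 + 1024*x**4/3 + 8192*x**5/15 + O(x**6)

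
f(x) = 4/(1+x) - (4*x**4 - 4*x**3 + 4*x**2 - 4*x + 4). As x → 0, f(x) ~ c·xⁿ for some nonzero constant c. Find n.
5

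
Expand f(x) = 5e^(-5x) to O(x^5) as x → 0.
5 - 25*x + 125*x**2/2 - 625*x**3/6 + 3125*x**4/24 + O(x**5)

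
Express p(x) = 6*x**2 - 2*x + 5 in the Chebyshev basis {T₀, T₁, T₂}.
(8)T₀ + (-2)T₁ + (3)T₂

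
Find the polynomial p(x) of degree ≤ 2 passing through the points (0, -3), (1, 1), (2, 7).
x**2 + 3*x - 3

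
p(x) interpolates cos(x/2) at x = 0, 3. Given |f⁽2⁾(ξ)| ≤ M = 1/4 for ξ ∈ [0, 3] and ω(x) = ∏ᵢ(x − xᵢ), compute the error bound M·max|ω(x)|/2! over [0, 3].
9/32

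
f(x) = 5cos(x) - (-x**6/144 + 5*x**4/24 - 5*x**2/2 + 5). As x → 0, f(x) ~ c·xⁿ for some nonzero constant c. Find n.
8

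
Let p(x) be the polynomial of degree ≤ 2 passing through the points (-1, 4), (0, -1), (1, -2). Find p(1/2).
-2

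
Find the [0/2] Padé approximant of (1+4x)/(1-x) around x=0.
1/(20*x**2 - 5*x + 1)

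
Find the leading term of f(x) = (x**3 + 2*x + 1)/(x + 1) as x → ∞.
x**2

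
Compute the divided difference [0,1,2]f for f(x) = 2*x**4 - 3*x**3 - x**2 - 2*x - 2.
4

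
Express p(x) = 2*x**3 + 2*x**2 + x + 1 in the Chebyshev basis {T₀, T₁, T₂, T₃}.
(2)T₀ + (5/2)T₁ + T₂ + (1/2)T₃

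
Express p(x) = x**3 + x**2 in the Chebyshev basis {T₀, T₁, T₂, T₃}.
(1/2)T₀ + (3/4)T₁ + (1/2)T₂ + (1/4)T₃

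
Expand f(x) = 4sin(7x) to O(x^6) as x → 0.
28*x - 686*x**3/3 + 16807*x**5/30 + O(x**6)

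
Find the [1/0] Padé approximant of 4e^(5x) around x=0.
20*x + 4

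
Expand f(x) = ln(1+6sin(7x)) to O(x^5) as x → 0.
42*x - 882*x**2 + 24353*x**3 - 763518*x**4 + O(x**5)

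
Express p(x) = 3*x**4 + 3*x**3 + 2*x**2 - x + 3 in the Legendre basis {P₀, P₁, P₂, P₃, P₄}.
(64/15)P₀ + (4/5)P₁ + (64/21)P₂ + (6/5)P₃ + (24/35)P₄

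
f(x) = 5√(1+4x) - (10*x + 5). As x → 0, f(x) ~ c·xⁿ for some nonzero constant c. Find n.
2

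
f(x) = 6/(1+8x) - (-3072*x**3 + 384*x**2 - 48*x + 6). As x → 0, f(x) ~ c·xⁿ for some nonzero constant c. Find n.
4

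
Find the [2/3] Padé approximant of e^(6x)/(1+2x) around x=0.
(3*x**2 + 12*x/5 + 1)/(12*x**3/5 - 3*x**2/5 - 8*x/5 + 1)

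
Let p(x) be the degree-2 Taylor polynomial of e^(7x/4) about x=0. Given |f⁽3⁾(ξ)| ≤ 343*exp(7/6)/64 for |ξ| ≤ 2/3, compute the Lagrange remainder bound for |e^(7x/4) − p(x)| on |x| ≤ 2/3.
343*exp(7/6)/1296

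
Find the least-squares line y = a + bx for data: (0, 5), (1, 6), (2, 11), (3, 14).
a = 21/5, b = 16/5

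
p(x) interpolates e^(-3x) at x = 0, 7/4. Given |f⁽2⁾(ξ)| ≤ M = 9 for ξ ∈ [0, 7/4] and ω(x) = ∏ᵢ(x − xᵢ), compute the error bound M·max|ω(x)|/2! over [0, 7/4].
441/128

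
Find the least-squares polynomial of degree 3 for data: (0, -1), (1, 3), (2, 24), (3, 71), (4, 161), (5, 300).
-61/63 + (-7/27)x + (587/252)x² + (211/108)x³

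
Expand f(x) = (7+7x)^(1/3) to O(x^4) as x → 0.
7**(1/3) + 7**(1/3)*x/3 - 7**(1/3)*x**2/9 + 5*7**(1/3)*x**3/81 + O(x**4)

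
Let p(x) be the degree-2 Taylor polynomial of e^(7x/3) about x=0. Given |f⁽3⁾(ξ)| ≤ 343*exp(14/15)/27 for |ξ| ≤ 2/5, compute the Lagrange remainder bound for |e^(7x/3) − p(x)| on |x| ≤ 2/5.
1372*exp(14/15)/10125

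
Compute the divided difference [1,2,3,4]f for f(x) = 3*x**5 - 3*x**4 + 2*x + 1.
165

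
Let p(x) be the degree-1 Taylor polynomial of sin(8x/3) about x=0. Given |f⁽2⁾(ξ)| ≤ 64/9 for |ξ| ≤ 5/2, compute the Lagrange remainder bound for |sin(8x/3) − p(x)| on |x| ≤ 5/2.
200/9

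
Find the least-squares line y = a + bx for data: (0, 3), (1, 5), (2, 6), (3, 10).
a = 27/10, b = 11/5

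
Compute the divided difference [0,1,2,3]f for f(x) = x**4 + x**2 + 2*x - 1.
6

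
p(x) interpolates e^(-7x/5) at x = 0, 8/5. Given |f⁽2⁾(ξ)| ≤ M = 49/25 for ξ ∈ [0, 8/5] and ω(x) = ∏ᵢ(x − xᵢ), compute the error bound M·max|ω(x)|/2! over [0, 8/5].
392/625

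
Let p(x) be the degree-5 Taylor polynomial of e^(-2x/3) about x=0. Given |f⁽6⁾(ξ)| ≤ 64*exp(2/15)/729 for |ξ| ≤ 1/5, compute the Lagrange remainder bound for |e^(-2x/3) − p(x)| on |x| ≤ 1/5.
4*exp(2/15)/512578125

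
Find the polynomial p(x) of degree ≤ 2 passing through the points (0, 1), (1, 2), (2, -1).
-2*x**2 + 3*x + 1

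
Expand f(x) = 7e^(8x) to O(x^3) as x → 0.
7 + 56*x + 224*x**2 + O(x**3)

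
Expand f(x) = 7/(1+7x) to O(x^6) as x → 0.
7 - 49*x + 343*x**2 - 2401*x**3 + 16807*x**4 - 117649*x**5 + O(x**6)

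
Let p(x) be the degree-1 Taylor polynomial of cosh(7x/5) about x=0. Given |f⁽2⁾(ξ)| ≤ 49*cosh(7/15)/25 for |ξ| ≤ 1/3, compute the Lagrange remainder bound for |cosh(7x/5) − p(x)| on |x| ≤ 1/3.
49*cosh(7/15)/450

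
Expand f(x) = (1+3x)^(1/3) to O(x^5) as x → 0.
1 + x - x**2 + 5*x**3/3 - 10*x**4/3 + O(x**5)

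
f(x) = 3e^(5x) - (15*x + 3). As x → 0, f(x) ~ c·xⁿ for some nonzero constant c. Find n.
2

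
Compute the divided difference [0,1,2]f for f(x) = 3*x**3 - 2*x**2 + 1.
7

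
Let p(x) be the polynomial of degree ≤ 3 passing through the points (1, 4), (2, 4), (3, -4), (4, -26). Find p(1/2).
23/8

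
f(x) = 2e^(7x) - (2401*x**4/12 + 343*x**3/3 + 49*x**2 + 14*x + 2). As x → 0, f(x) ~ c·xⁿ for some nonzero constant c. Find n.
5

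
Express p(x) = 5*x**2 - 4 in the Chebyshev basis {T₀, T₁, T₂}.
(-3/2)T₀ + (5/2)T₂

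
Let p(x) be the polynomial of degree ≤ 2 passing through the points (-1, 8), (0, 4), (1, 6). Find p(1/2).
17/4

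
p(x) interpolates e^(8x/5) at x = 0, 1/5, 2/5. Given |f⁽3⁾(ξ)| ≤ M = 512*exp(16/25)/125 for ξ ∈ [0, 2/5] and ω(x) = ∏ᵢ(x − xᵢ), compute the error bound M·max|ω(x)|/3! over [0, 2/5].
512*sqrt(3)*exp(16/25)/421875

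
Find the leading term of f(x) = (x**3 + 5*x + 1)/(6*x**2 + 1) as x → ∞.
x/6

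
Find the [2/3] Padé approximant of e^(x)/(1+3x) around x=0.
(157*x**2/1820 + 46*x/91 + 1)/(661*x**3/2730 - 2553*x**2/1820 + 228*x/91 + 1)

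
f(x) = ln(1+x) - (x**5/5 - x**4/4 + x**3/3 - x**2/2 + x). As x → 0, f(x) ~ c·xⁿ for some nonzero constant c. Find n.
6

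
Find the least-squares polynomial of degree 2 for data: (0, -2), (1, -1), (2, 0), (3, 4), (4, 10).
-61/35 + (-57/70)x + (13/14)x²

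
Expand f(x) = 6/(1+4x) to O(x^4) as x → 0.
6 - 24*x + 96*x**2 - 384*x**3 + O(x**4)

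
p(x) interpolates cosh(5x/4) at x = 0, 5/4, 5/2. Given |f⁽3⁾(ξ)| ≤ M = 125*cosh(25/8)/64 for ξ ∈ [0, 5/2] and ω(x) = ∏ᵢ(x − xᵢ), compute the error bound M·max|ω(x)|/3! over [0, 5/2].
15625*sqrt(3)*cosh(25/8)/110592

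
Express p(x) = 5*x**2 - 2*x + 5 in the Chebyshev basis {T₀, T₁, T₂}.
(15/2)T₀ + (-2)T₁ + (5/2)T₂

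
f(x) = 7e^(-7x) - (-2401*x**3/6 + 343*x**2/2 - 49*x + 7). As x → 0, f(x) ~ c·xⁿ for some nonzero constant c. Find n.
4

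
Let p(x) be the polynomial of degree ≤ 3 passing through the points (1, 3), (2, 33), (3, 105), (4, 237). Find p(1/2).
-15/8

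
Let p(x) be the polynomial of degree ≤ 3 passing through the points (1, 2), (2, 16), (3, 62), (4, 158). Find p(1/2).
11/8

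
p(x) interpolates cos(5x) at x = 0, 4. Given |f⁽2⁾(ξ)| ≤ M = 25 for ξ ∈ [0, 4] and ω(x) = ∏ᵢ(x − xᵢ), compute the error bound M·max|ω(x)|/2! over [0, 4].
50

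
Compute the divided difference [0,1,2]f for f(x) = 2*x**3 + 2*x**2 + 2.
8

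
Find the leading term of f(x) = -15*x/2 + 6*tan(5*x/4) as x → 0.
125*x**3/32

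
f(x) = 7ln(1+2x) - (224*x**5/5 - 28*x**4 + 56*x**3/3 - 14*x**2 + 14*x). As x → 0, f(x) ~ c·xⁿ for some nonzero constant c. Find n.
6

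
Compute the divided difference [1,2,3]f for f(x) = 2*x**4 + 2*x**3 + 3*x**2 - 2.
65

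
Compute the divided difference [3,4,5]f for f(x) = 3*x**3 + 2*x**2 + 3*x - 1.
38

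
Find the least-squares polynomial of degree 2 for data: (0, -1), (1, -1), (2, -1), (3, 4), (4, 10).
-27/35 + (-151/70)x + (17/14)x²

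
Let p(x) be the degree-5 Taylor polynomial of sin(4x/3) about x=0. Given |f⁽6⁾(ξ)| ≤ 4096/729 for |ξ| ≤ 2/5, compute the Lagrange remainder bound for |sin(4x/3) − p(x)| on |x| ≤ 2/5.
16384/512578125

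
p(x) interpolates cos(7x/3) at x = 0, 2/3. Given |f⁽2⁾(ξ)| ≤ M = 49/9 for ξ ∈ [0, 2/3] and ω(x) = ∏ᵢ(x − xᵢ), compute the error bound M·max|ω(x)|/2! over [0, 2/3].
49/162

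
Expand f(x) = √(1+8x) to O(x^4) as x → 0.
1 + 4*x - 8*x**2 + 32*x**3 + O(x**4)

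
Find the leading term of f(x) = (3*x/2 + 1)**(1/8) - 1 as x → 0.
3*x/16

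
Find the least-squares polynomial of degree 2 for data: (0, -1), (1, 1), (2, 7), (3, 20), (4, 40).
-23/35 + (-153/70)x + (43/14)x²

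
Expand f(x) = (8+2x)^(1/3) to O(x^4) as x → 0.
2 + x/6 - x**2/72 + 5*x**3/2592 + O(x**4)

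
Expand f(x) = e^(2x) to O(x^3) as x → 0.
1 + 2*x + 2*x**2 + O(x**3)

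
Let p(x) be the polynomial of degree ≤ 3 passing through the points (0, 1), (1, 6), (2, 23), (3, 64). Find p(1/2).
11/4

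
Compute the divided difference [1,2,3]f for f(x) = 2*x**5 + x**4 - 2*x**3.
193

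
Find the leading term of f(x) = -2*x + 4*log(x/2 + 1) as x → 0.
-x**2/2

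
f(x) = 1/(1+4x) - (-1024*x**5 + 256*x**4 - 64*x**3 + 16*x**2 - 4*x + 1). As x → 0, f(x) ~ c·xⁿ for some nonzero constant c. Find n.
6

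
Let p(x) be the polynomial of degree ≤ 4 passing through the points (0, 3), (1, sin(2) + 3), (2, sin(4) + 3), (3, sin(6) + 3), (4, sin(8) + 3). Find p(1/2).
7*sin(6)/32 - 5*sin(8)/128 - 35*sin(4)/64 + 35*sin(2)/32 + 3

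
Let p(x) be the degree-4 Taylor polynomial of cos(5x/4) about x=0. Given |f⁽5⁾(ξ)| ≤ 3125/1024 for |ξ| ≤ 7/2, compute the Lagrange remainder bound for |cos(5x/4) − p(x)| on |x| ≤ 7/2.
10504375/786432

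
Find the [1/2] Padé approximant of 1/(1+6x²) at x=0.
1/(6*x**2 + 1)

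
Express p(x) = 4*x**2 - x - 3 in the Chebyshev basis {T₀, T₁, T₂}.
-T₀ - T₁ + (2)T₂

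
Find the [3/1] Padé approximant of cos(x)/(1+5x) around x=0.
(x**3/120 - 295*x**2/588 + x/2940 + 1)/(14701*x/2940 + 1)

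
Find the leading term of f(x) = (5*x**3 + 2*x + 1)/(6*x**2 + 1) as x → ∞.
5*x/6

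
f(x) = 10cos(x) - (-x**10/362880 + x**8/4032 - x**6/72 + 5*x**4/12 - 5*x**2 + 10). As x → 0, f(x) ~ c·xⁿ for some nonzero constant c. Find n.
12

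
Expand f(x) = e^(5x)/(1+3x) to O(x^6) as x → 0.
1 + 2*x + 13*x**2/2 + 4*x**3/3 + 529*x**4/24 - 481*x**5/12 + O(x**6)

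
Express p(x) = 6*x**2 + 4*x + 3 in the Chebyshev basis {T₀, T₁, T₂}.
(6)T₀ + (4)T₁ + (3)T₂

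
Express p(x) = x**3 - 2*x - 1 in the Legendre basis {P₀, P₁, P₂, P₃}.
-P₀ + (-7/5)P₁ + (2/5)P₃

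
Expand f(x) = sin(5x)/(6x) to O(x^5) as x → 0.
5/6 - 125*x**2/36 + 625*x**4/144 + O(x**5)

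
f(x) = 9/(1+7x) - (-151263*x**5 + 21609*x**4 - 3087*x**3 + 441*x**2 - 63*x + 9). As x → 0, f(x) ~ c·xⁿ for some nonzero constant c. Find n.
6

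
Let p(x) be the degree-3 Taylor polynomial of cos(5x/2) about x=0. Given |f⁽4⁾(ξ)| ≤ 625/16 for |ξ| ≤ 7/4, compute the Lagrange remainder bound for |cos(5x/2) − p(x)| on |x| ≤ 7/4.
1500625/98304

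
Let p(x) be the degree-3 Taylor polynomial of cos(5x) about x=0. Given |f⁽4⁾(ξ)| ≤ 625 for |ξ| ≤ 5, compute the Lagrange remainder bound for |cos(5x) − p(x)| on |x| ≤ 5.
390625/24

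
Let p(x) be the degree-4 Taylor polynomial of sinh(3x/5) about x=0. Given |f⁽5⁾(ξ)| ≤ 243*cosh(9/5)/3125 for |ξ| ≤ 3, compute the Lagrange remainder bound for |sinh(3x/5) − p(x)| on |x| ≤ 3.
19683*cosh(9/5)/125000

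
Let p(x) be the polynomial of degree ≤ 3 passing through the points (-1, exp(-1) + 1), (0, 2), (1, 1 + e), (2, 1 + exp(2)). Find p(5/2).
(-5 + e*(-35*e + 37 + 35*exp(2)))*exp(-1)/16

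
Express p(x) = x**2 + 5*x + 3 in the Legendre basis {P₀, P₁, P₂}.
(10/3)P₀ + (5)P₁ + (2/3)P₂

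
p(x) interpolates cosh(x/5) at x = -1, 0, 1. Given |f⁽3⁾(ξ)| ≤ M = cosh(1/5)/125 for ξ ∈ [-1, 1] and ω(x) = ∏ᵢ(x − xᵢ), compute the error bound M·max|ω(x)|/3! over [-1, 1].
sqrt(3)*cosh(1/5)/3375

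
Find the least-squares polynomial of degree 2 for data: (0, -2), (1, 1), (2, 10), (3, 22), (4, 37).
-82/35 + (153/70)x + (27/14)x²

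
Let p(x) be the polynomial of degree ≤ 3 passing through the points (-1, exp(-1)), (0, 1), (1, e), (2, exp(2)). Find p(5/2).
(-35*exp(2) - 5 + 21*e + 35*exp(3))*exp(-1)/16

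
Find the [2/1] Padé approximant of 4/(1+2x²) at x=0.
4 - 8*x**2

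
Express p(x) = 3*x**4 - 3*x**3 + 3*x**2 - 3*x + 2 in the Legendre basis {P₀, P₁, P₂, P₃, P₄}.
(18/5)P₀ + (-24/5)P₁ + (26/7)P₂ + (-6/5)P₃ + (24/35)P₄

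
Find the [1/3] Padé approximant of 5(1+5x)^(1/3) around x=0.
(125*x/6 + 5)/(125*x**3/81 - 25*x**2/18 + 5*x/2 + 1)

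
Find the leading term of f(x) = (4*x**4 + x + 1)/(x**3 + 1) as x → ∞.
4*x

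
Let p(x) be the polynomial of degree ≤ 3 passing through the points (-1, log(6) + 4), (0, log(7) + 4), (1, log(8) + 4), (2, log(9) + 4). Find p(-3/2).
log(192*2**(1/8)*3**(9/16)*7**(13/16)/343) + 4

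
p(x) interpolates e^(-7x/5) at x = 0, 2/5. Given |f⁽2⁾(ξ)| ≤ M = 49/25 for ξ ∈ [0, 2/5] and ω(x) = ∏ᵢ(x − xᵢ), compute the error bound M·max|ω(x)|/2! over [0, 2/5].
49/1250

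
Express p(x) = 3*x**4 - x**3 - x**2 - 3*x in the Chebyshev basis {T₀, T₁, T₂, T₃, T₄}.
(5/8)T₀ + (-15/4)T₁ + T₂ + (-1/4)T₃ + (3/8)T₄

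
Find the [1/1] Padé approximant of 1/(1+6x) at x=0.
1/(6*x + 1)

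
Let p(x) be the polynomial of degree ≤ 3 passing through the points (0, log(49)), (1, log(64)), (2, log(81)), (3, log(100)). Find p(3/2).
-log(35)/8 + log(6)/4 + log(72)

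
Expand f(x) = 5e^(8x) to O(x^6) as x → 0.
5 + 40*x + 160*x**2 + 1280*x**3/3 + 2560*x**4/3 + 4096*x**5/3 + O(x**6)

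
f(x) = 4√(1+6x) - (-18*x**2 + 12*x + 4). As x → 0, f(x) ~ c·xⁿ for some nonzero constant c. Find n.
3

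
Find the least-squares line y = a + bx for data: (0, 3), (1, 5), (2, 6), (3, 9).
a = 29/10, b = 19/10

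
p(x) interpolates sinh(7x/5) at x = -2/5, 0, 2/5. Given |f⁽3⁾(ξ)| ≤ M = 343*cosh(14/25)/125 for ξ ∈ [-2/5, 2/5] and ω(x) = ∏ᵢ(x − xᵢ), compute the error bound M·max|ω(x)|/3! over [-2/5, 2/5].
2744*sqrt(3)*cosh(14/25)/421875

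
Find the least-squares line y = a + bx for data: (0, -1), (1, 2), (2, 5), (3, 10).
a = -7/5, b = 18/5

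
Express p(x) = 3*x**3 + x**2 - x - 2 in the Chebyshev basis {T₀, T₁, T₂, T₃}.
(-3/2)T₀ + (5/4)T₁ + (1/2)T₂ + (3/4)T₃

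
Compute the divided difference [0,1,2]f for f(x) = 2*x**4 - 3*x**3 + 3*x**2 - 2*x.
8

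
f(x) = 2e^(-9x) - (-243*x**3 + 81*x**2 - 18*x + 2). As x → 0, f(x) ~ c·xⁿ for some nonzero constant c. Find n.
4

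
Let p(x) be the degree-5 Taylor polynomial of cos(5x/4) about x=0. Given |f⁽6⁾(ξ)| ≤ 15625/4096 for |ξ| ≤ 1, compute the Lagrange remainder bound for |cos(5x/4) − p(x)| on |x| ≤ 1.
3125/589824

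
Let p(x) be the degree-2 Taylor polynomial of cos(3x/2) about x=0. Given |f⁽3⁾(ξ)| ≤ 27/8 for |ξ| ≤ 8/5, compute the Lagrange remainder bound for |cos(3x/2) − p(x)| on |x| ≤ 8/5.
288/125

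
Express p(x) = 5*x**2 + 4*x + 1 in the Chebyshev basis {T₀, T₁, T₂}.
(7/2)T₀ + (4)T₁ + (5/2)T₂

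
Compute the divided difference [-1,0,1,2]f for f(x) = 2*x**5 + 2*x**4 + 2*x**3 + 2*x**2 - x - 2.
16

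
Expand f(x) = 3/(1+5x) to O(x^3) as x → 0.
3 - 15*x + 75*x**2 + O(x**3)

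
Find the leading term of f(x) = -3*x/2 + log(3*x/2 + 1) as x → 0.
-9*x**2/8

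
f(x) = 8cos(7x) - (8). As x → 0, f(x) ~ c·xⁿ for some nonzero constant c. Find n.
2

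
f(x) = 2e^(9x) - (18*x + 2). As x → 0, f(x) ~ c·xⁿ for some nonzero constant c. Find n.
2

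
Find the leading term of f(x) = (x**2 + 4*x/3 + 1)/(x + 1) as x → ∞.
x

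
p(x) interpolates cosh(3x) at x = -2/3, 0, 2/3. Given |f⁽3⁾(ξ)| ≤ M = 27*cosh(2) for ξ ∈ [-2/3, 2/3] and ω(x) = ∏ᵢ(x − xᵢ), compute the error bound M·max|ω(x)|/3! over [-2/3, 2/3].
8*sqrt(3)*cosh(2)/27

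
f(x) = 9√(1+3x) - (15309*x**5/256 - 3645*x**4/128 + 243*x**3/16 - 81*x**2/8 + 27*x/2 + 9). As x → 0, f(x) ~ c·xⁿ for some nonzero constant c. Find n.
6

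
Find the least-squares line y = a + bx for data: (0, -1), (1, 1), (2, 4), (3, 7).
a = -13/10, b = 27/10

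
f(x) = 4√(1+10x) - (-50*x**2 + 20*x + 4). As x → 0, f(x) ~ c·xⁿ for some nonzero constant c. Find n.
3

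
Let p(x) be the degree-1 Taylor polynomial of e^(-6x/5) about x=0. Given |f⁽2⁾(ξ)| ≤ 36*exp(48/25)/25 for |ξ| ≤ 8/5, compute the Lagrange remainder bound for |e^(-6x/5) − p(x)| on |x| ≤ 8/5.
1152*exp(48/25)/625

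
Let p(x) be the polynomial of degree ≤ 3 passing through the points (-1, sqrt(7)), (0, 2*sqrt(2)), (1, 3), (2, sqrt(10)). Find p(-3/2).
-35*sqrt(2)/8 - 5*sqrt(10)/16 + 63/16 + 35*sqrt(7)/16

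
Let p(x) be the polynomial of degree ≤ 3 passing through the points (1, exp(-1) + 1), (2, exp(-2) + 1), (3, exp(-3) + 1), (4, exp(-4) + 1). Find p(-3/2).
(-495*exp(2) - 105 + 16*exp(4) + 385*e + 231*exp(3))*exp(-4)/16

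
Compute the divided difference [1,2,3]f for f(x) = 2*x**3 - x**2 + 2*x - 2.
11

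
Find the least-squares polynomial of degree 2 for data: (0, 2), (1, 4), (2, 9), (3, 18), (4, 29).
68/35 + (18/35)x + (11/7)x²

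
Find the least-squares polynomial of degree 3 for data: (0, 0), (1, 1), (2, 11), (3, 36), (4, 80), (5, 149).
1/63 + (-389/189)x + (19/9)x² + (23/27)x³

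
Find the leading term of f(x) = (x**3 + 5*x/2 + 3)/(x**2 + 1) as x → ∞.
x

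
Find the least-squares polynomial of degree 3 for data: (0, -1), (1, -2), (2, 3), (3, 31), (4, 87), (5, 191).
-1 + (-29/42)x + (-73/28)x² + (25/12)x³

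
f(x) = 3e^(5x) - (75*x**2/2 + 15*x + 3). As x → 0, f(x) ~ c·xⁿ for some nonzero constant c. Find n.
3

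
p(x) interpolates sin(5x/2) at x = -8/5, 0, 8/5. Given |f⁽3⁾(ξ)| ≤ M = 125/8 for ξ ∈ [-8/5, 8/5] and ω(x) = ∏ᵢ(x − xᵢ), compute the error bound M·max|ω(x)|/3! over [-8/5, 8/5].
64*sqrt(3)/27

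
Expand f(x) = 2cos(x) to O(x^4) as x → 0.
2 - x**2 + O(x**4)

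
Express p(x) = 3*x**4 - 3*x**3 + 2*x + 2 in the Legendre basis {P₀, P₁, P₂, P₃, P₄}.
(13/5)P₀ + (1/5)P₁ + (12/7)P₂ + (-6/5)P₃ + (24/35)P₄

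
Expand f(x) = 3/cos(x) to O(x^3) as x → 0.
3 + 3*x**2/2 + O(x**3)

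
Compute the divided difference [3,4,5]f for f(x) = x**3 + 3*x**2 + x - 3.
15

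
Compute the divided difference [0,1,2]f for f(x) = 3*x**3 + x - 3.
9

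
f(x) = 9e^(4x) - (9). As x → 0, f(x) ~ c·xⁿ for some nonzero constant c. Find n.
1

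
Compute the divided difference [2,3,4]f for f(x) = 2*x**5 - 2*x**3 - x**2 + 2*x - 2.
551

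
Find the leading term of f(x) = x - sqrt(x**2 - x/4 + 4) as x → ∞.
1/8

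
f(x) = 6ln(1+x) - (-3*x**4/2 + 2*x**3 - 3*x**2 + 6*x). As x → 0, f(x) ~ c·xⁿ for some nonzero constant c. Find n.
5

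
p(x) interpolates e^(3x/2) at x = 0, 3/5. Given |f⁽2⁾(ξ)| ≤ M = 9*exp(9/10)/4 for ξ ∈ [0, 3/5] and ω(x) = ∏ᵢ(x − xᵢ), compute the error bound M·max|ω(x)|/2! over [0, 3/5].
81*exp(9/10)/800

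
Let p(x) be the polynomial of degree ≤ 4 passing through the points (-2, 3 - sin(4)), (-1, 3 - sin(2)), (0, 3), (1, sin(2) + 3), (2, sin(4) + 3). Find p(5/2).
-15*sin(2)/8 + 35*sin(4)/16 + 3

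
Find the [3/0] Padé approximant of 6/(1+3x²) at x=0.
6 - 18*x**2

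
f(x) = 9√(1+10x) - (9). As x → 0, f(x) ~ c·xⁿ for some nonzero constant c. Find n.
1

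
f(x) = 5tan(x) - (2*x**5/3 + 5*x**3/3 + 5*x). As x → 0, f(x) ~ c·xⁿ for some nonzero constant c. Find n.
7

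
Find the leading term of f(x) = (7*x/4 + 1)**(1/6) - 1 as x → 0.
7*x/24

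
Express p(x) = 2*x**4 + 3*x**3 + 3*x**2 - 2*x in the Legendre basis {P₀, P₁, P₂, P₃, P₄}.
(7/5)P₀ + (-1/5)P₁ + (22/7)P₂ + (6/5)P₃ + (16/35)P₄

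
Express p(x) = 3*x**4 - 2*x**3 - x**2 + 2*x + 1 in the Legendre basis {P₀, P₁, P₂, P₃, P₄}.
(19/15)P₀ + (4/5)P₁ + (22/21)P₂ + (-4/5)P₃ + (24/35)P₄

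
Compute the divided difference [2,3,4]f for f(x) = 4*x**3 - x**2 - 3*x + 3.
35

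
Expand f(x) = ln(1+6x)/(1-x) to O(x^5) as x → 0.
6*x - 12*x**2 + 60*x**3 - 264*x**4 + O(x**5)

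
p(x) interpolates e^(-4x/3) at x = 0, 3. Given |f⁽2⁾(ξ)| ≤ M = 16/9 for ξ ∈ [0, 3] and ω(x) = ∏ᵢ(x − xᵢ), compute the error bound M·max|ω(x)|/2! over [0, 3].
2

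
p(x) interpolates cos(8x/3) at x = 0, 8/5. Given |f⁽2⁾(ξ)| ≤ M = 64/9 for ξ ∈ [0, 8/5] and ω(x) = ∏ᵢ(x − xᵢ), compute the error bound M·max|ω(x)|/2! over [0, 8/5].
512/225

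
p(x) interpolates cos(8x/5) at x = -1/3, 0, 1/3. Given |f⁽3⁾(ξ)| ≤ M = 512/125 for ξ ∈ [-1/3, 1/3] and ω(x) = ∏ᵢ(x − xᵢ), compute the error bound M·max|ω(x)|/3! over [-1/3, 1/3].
512*sqrt(3)/91125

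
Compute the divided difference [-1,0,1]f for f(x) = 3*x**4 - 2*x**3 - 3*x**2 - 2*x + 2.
0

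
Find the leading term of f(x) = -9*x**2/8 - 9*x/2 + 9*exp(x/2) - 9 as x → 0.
3*x**3/16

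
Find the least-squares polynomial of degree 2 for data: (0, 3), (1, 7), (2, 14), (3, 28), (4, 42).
20/7 + (153/70)x + (27/14)x²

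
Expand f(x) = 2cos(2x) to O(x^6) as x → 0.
2 - 4*x**2 + 4*x**4/3 + O(x**6)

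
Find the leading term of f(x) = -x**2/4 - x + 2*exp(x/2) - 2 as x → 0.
x**3/24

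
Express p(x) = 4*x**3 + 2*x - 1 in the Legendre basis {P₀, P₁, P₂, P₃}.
-P₀ + (22/5)P₁ + (8/5)P₃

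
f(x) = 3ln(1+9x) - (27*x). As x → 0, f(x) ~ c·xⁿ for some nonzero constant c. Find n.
2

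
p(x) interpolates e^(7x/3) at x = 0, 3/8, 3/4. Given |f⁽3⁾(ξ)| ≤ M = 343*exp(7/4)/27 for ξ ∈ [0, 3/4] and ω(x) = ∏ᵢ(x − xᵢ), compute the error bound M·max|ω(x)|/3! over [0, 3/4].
343*sqrt(3)*exp(7/4)/13824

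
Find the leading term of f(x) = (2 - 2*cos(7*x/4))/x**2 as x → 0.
49/16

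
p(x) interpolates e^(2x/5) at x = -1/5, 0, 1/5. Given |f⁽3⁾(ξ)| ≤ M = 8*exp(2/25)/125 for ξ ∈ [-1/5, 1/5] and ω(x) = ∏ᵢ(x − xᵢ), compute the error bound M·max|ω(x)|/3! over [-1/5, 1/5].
8*sqrt(3)*exp(2/25)/421875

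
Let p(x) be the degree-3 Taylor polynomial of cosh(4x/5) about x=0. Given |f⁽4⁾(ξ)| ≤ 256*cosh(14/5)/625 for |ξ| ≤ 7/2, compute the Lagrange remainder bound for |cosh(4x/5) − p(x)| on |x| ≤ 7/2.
4802*cosh(14/5)/1875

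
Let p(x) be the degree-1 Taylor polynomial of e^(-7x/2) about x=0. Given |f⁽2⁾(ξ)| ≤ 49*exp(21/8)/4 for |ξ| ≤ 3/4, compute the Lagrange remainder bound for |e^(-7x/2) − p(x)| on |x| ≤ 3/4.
441*exp(21/8)/128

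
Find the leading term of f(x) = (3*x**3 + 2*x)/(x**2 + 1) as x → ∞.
3*x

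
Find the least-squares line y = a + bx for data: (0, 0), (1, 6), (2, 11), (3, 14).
a = 7/10, b = 47/10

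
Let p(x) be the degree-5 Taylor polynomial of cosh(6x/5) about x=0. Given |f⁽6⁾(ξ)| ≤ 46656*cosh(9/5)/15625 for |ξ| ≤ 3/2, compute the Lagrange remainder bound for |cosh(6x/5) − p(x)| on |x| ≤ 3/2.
59049*cosh(9/5)/1250000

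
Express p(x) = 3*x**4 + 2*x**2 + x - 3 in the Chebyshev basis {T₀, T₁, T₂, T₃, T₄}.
(-7/8)T₀ + T₁ + (5/2)T₂ + (3/8)T₄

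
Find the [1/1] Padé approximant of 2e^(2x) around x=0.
(2*x + 2)/(1 - x)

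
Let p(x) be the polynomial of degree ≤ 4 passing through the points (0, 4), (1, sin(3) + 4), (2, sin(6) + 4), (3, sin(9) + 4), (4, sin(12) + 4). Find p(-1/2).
189*sin(6)/64 - 45*sin(9)/32 - 105*sin(3)/32 + 35*sin(12)/128 + 4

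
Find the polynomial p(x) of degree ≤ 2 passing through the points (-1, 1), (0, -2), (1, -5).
-3*x - 2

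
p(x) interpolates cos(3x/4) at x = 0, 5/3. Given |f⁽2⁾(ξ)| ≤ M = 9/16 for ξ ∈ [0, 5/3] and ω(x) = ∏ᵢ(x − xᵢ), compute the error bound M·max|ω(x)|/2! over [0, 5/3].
25/128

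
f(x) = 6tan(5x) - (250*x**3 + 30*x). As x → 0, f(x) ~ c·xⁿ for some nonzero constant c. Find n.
5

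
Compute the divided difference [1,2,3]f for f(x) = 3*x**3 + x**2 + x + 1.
19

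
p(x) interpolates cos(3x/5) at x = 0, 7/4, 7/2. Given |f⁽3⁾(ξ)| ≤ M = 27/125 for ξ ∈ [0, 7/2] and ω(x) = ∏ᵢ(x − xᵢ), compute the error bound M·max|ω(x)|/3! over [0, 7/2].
343*sqrt(3)/8000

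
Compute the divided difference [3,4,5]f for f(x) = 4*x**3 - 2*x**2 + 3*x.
46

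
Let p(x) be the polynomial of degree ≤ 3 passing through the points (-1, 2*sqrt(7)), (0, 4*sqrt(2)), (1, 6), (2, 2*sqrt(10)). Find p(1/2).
-sqrt(10)/8 - sqrt(7)/8 + 9*sqrt(2)/4 + 27/8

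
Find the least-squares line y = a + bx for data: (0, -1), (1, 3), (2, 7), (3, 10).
a = -4/5, b = 37/10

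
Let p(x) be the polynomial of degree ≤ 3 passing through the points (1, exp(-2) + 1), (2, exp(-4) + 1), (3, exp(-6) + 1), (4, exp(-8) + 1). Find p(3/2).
(-5*exp(2) + 1 + 15*exp(4) + 5*exp(6) + 16*exp(8))*exp(-8)/16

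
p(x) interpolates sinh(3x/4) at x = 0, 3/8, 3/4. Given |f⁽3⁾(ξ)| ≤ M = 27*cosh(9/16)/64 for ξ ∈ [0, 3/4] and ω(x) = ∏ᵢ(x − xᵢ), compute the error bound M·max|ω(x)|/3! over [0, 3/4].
27*sqrt(3)*cosh(9/16)/32768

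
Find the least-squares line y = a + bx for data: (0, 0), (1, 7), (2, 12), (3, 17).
a = 3/5, b = 28/5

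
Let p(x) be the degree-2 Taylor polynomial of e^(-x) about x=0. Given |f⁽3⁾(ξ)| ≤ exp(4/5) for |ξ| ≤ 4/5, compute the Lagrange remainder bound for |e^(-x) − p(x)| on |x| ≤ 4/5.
32*exp(4/5)/375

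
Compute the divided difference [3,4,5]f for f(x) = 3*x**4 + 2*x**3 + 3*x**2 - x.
318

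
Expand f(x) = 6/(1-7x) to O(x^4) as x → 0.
6 + 42*x + 294*x**2 + 2058*x**3 + O(x**4)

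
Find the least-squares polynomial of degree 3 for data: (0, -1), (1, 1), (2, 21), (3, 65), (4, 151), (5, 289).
-11/9 + (-62/189)x + (82/63)x² + (56/27)x³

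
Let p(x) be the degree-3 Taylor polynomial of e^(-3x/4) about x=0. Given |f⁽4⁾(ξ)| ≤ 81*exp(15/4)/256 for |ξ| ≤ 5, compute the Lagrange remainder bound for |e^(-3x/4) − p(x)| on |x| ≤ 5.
16875*exp(15/4)/2048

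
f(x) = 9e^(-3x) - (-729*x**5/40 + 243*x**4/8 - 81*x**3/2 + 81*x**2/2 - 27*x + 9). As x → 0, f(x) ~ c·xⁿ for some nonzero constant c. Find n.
6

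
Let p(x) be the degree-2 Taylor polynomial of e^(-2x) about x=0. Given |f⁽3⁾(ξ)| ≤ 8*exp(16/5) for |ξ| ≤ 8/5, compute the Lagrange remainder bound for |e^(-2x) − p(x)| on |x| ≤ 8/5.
2048*exp(16/5)/375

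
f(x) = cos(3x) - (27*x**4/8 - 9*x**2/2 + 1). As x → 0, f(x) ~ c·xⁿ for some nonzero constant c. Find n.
6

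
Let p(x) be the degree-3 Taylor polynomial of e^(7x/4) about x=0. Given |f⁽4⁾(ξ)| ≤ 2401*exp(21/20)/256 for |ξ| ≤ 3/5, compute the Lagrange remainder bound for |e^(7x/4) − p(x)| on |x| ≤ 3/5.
64827*exp(21/20)/1280000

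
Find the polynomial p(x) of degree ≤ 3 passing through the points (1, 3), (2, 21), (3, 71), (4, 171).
3*x**3 - 2*x**2 + 3*x - 1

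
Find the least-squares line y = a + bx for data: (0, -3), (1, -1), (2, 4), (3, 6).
a = -33/10, b = 16/5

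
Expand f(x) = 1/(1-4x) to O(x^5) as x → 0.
1 + 4*x + 16*x**2 + 64*x**3 + 256*x**4 + O(x**5)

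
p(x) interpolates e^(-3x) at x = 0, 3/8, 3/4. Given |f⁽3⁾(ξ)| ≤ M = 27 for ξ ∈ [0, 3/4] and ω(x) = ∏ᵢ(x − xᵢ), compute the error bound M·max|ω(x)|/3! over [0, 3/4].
27*sqrt(3)/512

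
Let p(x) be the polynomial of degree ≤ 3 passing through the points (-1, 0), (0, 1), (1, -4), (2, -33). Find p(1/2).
3/8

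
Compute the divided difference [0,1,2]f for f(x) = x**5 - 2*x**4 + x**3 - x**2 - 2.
3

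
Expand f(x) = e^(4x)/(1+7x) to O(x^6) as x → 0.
1 - 3*x + 29*x**2 - 577*x**3/3 + 1357*x**4 - 142357*x**5/15 + O(x**6)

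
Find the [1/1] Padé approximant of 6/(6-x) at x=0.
1/(1 - x/6)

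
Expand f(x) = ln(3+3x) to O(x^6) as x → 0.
log(3) + x - x**2/2 + x**3/3 - x**4/4 + x**5/5 + O(x**6)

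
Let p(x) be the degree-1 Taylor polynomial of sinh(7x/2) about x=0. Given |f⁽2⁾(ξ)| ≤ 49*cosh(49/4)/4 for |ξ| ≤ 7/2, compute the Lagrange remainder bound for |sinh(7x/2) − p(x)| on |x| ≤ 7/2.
2401*cosh(49/4)/32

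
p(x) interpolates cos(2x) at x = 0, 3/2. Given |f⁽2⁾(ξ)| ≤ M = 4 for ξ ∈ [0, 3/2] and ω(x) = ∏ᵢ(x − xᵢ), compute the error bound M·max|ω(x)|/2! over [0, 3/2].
9/8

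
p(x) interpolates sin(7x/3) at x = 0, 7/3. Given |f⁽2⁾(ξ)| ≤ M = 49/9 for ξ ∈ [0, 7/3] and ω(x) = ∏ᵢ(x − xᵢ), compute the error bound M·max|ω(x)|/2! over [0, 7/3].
2401/648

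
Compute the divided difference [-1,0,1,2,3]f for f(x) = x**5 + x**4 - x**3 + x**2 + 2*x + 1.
6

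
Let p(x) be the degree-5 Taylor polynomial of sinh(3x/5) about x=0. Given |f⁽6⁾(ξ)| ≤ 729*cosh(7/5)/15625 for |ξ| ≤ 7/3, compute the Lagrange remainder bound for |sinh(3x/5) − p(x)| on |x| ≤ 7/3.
117649*cosh(7/5)/11250000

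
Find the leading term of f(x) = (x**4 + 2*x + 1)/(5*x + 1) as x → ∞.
x**3/5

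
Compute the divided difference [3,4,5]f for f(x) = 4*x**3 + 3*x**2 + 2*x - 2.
51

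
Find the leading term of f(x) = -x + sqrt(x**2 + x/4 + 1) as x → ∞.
1/8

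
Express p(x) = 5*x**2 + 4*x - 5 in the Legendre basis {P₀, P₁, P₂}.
(-10/3)P₀ + (4)P₁ + (10/3)P₂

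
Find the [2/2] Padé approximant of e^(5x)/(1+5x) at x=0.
(175*x**2/36 + 10*x/3 + 1)/(-275*x**2/36 + 10*x/3 + 1)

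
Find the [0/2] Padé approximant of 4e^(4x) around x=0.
4/(8*x**2 - 4*x + 1)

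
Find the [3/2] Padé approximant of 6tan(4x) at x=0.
(-128*x**3/5 + 24*x)/(1 - 32*x**2/5)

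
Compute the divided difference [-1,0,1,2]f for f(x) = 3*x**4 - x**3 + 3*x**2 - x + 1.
5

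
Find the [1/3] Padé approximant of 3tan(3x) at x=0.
9*x/(1 - 3*x**2)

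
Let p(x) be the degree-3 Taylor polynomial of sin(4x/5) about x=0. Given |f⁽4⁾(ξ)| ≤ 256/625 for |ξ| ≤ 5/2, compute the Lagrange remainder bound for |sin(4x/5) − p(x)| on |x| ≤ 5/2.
2/3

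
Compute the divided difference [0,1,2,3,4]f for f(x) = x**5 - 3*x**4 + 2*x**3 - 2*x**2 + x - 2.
7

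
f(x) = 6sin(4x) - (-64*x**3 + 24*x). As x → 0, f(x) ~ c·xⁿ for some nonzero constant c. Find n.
5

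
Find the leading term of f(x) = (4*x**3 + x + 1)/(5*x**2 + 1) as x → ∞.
4*x/5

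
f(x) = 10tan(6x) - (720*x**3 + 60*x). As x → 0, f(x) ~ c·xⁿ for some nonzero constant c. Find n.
5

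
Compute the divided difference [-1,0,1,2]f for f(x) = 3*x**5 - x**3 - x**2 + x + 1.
14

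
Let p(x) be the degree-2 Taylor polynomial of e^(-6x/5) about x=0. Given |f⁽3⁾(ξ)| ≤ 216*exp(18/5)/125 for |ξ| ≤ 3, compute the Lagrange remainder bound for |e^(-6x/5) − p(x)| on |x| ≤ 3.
972*exp(18/5)/125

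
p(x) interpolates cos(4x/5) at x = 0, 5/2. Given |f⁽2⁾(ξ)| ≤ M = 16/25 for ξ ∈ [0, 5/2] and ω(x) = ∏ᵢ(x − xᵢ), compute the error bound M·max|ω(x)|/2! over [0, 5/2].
1/2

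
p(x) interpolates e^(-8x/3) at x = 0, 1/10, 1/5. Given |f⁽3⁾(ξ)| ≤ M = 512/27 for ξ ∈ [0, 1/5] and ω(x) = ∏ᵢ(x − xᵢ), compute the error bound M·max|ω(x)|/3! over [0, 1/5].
64*sqrt(3)/91125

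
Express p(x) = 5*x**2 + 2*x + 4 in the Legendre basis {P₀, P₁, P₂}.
(17/3)P₀ + (2)P₁ + (10/3)P₂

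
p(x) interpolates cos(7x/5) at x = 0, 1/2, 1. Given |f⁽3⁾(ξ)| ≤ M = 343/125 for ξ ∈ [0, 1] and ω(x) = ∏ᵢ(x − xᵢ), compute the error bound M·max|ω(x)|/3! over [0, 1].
343*sqrt(3)/27000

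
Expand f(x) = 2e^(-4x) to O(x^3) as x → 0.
2 - 8*x + 16*x**2 + O(x**3)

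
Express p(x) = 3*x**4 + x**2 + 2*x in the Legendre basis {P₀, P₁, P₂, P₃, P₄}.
(14/15)P₀ + (2)P₁ + (50/21)P₂ + (24/35)P₄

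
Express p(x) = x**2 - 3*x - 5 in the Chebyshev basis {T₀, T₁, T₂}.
(-9/2)T₀ + (-3)T₁ + (1/2)T₂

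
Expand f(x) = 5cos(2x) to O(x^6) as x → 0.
5 - 10*x**2 + 10*x**4/3 + O(x**6)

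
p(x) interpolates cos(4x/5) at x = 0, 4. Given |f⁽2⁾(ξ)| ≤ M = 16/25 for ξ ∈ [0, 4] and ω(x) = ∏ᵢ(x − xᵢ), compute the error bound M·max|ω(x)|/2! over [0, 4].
32/25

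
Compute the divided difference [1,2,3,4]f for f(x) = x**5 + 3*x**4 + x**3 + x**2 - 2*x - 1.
96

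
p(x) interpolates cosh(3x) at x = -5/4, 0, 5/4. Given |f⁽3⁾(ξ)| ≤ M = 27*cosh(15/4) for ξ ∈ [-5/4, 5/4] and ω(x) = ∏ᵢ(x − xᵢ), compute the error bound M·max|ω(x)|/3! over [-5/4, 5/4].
125*sqrt(3)*cosh(15/4)/64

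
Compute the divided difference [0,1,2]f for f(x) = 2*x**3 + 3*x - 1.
6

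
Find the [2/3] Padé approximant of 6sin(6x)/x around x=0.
(36 - 756*x**2/5)/(9*x**2/5 + 1)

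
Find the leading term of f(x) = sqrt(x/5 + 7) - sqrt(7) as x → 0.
sqrt(7)*x/70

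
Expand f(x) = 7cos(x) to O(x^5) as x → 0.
7 - 7*x**2/2 + 7*x**4/24 + O(x**5)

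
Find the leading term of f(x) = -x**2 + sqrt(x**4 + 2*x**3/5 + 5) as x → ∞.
x/5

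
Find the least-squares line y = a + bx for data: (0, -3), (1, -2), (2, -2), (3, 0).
a = -31/10, b = 9/10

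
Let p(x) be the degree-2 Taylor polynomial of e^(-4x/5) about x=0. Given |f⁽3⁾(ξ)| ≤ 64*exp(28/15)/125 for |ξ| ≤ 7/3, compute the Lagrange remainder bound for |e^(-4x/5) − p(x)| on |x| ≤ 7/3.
10976*exp(28/15)/10125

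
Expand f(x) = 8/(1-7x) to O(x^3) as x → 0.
8 + 56*x + 392*x**2 + O(x**3)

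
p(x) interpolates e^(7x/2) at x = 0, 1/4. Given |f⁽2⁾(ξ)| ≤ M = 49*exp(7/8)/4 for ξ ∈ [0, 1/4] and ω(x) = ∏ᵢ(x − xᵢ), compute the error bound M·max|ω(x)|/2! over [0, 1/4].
49*exp(7/8)/512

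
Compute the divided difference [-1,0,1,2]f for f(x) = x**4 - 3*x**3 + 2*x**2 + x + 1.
-1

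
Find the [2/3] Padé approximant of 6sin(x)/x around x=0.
(6 - 7*x**2/10)/(x**2/20 + 1)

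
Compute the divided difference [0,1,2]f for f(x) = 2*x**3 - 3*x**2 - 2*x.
3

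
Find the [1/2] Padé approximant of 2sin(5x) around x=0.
10*x/(25*x**2/6 + 1)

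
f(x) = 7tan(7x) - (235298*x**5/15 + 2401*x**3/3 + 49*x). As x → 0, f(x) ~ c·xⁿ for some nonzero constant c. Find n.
7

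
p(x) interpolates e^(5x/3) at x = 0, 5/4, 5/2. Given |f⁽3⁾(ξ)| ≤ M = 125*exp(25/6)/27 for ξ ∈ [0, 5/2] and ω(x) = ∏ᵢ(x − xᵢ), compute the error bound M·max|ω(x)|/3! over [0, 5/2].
15625*sqrt(3)*exp(25/6)/46656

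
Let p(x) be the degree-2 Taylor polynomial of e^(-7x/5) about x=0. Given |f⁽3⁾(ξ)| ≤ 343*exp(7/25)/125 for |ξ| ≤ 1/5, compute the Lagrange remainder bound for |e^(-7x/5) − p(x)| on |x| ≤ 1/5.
343*exp(7/25)/93750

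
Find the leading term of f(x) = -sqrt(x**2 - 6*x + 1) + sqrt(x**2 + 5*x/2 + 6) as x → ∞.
17/4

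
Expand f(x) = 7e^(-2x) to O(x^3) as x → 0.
7 - 14*x + 14*x**2 + O(x**3)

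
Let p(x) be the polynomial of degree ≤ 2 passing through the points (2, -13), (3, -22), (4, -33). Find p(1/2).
-13/4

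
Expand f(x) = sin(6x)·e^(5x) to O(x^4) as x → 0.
6*x + 30*x**2 + 39*x**3 + O(x**4)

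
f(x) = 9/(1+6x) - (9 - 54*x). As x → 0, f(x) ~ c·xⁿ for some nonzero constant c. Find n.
2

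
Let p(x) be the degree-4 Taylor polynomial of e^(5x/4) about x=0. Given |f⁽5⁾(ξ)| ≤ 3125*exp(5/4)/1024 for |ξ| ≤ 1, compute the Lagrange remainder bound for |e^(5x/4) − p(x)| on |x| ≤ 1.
625*exp(5/4)/24576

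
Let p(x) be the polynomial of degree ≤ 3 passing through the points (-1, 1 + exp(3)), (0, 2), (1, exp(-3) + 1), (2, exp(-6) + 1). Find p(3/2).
(5 + 15*exp(3) + (11 + exp(3))*exp(6))*exp(-6)/16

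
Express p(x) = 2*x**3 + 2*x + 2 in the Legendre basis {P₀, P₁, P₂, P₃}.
(2)P₀ + (16/5)P₁ + (4/5)P₃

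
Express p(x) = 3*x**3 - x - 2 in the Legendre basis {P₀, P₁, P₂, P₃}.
(-2)P₀ + (4/5)P₁ + (6/5)P₃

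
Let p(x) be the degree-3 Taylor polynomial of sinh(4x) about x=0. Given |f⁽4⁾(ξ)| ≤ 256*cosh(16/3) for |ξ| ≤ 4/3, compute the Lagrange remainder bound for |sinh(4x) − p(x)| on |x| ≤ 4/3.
8192*cosh(16/3)/243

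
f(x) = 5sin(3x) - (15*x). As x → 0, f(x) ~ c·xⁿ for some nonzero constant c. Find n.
3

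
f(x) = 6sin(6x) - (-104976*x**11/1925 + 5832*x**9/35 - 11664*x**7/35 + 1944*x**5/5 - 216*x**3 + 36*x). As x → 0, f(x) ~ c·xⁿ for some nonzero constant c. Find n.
13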